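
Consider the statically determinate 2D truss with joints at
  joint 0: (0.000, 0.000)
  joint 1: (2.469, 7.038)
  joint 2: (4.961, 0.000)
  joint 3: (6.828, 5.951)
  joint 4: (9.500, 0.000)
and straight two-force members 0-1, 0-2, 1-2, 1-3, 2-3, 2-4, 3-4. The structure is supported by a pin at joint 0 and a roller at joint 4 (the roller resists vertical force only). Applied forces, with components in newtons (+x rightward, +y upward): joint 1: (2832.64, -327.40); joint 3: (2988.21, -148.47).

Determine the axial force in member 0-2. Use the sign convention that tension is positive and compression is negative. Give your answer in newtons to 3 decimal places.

N=5 nodes, M=7 members, R=3 reactions → 2N=10, M+R=10
member 0 (0-1): L=7.4585, (cx,cy)=(0.3310,0.9436)
member 1 (0-2): L=4.9610, (cx,cy)=(1.0000,0.0000)
member 2 (1-2): L=7.4662, (cx,cy)=(0.3338,-0.9427)
member 3 (1-3): L=4.4925, (cx,cy)=(0.9703,-0.2420)
member 4 (2-3): L=6.2370, (cx,cy)=(0.2993,0.9541)
member 5 (2-4): L=4.5390, (cx,cy)=(1.0000,0.0000)
member 6 (3-4): L=6.5233, (cx,cy)=(0.4096,-0.9123)
solve A·x = −loads:
  F[0-1] = +3906.6019 N (tension)
  F[0-2] = +4527.6430 N (tension)
  F[1-2] = -4223.6112 N (compression)
  F[1-3] = -133.6787 N (compression)
  F[2-3] = +4172.7408 N (tension)
  F[2-4] = +1868.8361 N (tension)
  F[3-4] = -4562.5211 N (compression)
  Rx@0 = -5820.8500 N
  Ry@0 = -3686.3470 N
  Ry@4 = +4162.2170 N

4527.643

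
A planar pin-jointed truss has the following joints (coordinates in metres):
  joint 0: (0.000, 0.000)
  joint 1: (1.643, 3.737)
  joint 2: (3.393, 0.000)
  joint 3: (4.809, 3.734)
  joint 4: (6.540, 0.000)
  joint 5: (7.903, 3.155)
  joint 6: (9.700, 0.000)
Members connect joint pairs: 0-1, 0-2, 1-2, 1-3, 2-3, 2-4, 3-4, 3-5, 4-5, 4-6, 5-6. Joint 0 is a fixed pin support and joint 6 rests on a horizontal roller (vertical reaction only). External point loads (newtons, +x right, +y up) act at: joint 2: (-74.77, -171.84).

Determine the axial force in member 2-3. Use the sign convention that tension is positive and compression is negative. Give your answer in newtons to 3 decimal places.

N=7 nodes, M=11 members, R=3 reactions → 2N=14, M+R=14
member 0 (0-1): L=4.0822, (cx,cy)=(0.4025,0.9154)
member 1 (0-2): L=3.3930, (cx,cy)=(1.0000,0.0000)
member 2 (1-2): L=4.1265, (cx,cy)=(0.4241,-0.9056)
member 3 (1-3): L=3.1660, (cx,cy)=(1.0000,-0.0009)
member 4 (2-3): L=3.9935, (cx,cy)=(0.3546,0.9350)
member 5 (2-4): L=3.1470, (cx,cy)=(1.0000,0.0000)
member 6 (3-4): L=4.1157, (cx,cy)=(0.4206,-0.9073)
member 7 (3-5): L=3.1477, (cx,cy)=(0.9829,-0.1839)
member 8 (4-5): L=3.4368, (cx,cy)=(0.3966,0.9180)
member 9 (4-6): L=3.1600, (cx,cy)=(1.0000,0.0000)
member 10 (5-6): L=3.6309, (cx,cy)=(0.4949,-0.8689)
solve A·x = −loads:
  F[0-1] = -122.0534 N (compression)
  F[0-2] = -25.6464 N (compression)
  F[1-2] = +123.4820 N (tension)
  F[1-3] = -101.4914 N (compression)
  F[2-3] = +64.1826 N (tension)
  F[2-4] = +78.7335 N (tension)
  F[3-4] = -54.7641 N (compression)
  F[3-5] = -56.6676 N (compression)
  F[4-5] = +54.1232 N (tension)
  F[4-6] = +34.2362 N (tension)
  F[5-6] = -69.1748 N (compression)
  Rx@0 = +74.7700 N
  Ry@0 = +111.7314 N
  Ry@6 = +60.1086 N

64.183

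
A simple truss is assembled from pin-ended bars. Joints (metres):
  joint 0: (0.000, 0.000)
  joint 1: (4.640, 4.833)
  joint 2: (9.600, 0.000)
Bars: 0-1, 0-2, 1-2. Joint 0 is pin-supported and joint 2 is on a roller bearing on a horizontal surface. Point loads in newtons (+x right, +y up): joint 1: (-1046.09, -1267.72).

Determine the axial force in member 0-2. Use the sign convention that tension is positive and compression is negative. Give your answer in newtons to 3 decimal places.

88.353

N=3 nodes, M=3 members, R=3 reactions → 2N=6, M+R=6
member 0 (0-1): L=6.6998, (cx,cy)=(0.6926,0.7214)
member 1 (0-2): L=9.6000, (cx,cy)=(1.0000,0.0000)
member 2 (1-2): L=6.9253, (cx,cy)=(0.7162,-0.6979)
solve A·x = −loads:
  F[0-1] = -1638.0503 N (compression)
  F[0-2] = +88.3527 N (tension)
  F[1-2] = -123.3602 N (compression)
  Rx@0 = +1046.0900 N
  Ry@0 = +1181.6296 N
  Ry@2 = +86.0904 N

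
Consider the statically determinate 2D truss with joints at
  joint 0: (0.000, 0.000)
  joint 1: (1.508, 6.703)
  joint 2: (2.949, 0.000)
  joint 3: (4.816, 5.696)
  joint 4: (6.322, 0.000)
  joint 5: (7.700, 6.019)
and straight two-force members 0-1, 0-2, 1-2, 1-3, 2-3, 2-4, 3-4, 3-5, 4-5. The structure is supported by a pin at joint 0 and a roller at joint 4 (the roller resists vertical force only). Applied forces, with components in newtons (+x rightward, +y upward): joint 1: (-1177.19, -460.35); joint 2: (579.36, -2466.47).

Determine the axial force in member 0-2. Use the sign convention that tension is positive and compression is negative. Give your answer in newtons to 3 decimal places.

N=6 nodes, M=9 members, R=3 reactions → 2N=12, M+R=12
member 0 (0-1): L=6.8705, (cx,cy)=(0.2195,0.9756)
member 1 (0-2): L=2.9490, (cx,cy)=(1.0000,0.0000)
member 2 (1-2): L=6.8561, (cx,cy)=(0.2102,-0.9777)
member 3 (1-3): L=3.4579, (cx,cy)=(0.9567,-0.2912)
member 4 (2-3): L=5.9942, (cx,cy)=(0.3115,0.9503)
member 5 (2-4): L=3.3730, (cx,cy)=(1.0000,0.0000)
member 6 (3-4): L=5.8917, (cx,cy)=(0.2556,-0.9668)
member 7 (3-5): L=2.9020, (cx,cy)=(0.9938,0.1113)
member 8 (4-5): L=6.1747, (cx,cy)=(0.2232,0.9748)
solve A·x = −loads:
  F[0-1] = -2987.4696 N (compression)
  F[0-2] = +57.8836 N (tension)
  F[1-2] = +2512.3884 N (tension)
  F[1-3] = -6.8662 N (compression)
  F[2-3] = +10.7335 N (tension)
  F[2-4] = +3.2254 N (tension)
  F[3-4] = -12.6184 N (compression)
  F[3-5] = -0.0000 N (tension)
  F[4-5] = +0.0000 N (tension)
  Rx@0 = +597.8300 N
  Ry@0 = +2914.6208 N
  Ry@4 = +12.1992 N

57.884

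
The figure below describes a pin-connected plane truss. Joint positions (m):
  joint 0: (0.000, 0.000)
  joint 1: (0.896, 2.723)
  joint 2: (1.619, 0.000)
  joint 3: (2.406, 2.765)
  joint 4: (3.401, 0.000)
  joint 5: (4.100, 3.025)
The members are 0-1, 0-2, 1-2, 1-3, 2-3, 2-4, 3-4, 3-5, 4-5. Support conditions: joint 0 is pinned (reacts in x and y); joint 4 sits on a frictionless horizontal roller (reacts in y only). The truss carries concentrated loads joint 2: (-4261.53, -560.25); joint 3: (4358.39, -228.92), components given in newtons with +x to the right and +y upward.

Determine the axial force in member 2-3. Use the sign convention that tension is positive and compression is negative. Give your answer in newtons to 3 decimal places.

N=6 nodes, M=9 members, R=3 reactions → 2N=12, M+R=12
member 0 (0-1): L=2.8666, (cx,cy)=(0.3126,0.9499)
member 1 (0-2): L=1.6190, (cx,cy)=(1.0000,0.0000)
member 2 (1-2): L=2.8173, (cx,cy)=(0.2566,-0.9665)
member 3 (1-3): L=1.5106, (cx,cy)=(0.9996,0.0278)
member 4 (2-3): L=2.8748, (cx,cy)=(0.2738,0.9618)
member 5 (2-4): L=1.7820, (cx,cy)=(1.0000,0.0000)
member 6 (3-4): L=2.9386, (cx,cy)=(0.3386,-0.9409)
member 7 (3-5): L=1.7138, (cx,cy)=(0.9884,0.1517)
member 8 (4-5): L=3.1047, (cx,cy)=(0.2251,0.9743)
solve A·x = −loads:
  F[0-1] = +3350.7109 N (tension)
  F[0-2] = -950.4468 N (compression)
  F[1-2] = -3239.0521 N (compression)
  F[1-3] = +1879.2524 N (tension)
  F[2-3] = +3837.4233 N (tension)
  F[2-4] = +1429.3457 N (tension)
  F[3-4] = -4221.3528 N (compression)
  F[3-5] = -0.0000 N (compression)
  F[4-5] = -0.0000 N (compression)
  Rx@0 = -96.8600 N
  Ry@0 = -3182.8308 N
  Ry@4 = +3972.0008 N

3837.423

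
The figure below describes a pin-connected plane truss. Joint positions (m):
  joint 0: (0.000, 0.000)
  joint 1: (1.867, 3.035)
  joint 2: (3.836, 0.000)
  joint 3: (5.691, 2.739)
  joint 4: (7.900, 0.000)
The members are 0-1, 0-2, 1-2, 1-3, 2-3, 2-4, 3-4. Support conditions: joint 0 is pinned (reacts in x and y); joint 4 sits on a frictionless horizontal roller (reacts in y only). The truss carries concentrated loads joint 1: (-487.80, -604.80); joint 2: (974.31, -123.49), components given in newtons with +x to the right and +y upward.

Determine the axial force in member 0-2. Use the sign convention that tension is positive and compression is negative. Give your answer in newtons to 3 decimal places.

924.992

N=5 nodes, M=7 members, R=3 reactions → 2N=10, M+R=10
member 0 (0-1): L=3.5633, (cx,cy)=(0.5240,0.8517)
member 1 (0-2): L=3.8360, (cx,cy)=(1.0000,0.0000)
member 2 (1-2): L=3.6178, (cx,cy)=(0.5443,-0.8389)
member 3 (1-3): L=3.8354, (cx,cy)=(0.9970,-0.0772)
member 4 (2-3): L=3.3080, (cx,cy)=(0.5608,0.8280)
member 5 (2-4): L=4.0640, (cx,cy)=(1.0000,0.0000)
member 6 (3-4): L=3.5188, (cx,cy)=(0.6278,-0.7784)
solve A·x = −loads:
  F[0-1] = -836.8664 N (compression)
  F[0-2] = +924.9916 N (tension)
  F[1-2] = +130.7490 N (tension)
  F[1-3] = -21.9083 N (compression)
  F[2-3] = +16.6699 N (tension)
  F[2-4] = +12.4952 N (tension)
  F[3-4] = -19.9040 N (compression)
  Rx@0 = -486.5100 N
  Ry@0 = +712.7968 N
  Ry@4 = +15.4932 N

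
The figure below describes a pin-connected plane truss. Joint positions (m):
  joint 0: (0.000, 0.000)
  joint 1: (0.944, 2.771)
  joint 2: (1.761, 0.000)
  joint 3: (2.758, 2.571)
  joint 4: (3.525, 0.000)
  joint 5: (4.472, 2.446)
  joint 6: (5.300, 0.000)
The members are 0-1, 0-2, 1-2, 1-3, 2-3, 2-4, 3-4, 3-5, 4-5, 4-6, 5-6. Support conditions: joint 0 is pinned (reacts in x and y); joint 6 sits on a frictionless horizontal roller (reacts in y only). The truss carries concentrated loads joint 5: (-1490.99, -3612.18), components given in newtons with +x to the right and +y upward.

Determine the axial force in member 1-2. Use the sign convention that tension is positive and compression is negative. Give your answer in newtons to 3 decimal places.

N=7 nodes, M=11 members, R=3 reactions → 2N=14, M+R=14
member 0 (0-1): L=2.9274, (cx,cy)=(0.3225,0.9466)
member 1 (0-2): L=1.7610, (cx,cy)=(1.0000,0.0000)
member 2 (1-2): L=2.8889, (cx,cy)=(0.2828,-0.9592)
member 3 (1-3): L=1.8250, (cx,cy)=(0.9940,-0.1096)
member 4 (2-3): L=2.7575, (cx,cy)=(0.3616,0.9324)
member 5 (2-4): L=1.7640, (cx,cy)=(1.0000,0.0000)
member 6 (3-4): L=2.6830, (cx,cy)=(0.2859,-0.9583)
member 7 (3-5): L=1.7186, (cx,cy)=(0.9974,-0.0727)
member 8 (4-5): L=2.6229, (cx,cy)=(0.3610,0.9325)
member 9 (4-6): L=1.7750, (cx,cy)=(1.0000,0.0000)
member 10 (5-6): L=2.5823, (cx,cy)=(0.3206,-0.9472)
solve A·x = −loads:
  F[0-1] = -1323.1056 N (compression)
  F[0-2] = -1064.3252 N (compression)
  F[1-2] = +1400.2891 N (tension)
  F[1-3] = -827.6564 N (compression)
  F[2-3] = -1440.5796 N (compression)
  F[2-4] = -147.4719 N (compression)
  F[3-4] = +1440.5587 N (tension)
  F[3-5] = -1760.0028 N (compression)
  F[4-5] = -1480.2881 N (compression)
  F[4-6] = +798.8054 N (tension)
  F[5-6] = -2491.2926 N (compression)
  Rx@0 = +1490.9900 N
  Ry@0 = +1252.4239 N
  Ry@6 = +2359.7561 N

1400.289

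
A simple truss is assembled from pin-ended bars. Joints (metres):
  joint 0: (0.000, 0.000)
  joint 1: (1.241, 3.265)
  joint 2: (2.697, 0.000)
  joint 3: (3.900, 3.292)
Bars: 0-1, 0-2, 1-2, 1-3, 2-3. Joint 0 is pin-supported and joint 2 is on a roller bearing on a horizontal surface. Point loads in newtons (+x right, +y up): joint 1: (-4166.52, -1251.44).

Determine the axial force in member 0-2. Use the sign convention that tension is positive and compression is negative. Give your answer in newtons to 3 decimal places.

-1992.543

N=4 nodes, M=5 members, R=3 reactions → 2N=8, M+R=8
member 0 (0-1): L=3.4929, (cx,cy)=(0.3553,0.9348)
member 1 (0-2): L=2.6970, (cx,cy)=(1.0000,0.0000)
member 2 (1-2): L=3.5749, (cx,cy)=(0.4073,-0.9133)
member 3 (1-3): L=2.6591, (cx,cy)=(0.9999,0.0102)
member 4 (2-3): L=3.5049, (cx,cy)=(0.3432,0.9393)
solve A·x = −loads:
  F[0-1] = -6118.8314 N (compression)
  F[0-2] = -1992.5432 N (compression)
  F[1-2] = +4892.3163 N (tension)
  F[1-3] = +0.0000 N (tension)
  F[2-3] = -0.0000 N (compression)
  Rx@0 = +4166.5200 N
  Ry@0 = +5719.6086 N
  Ry@2 = -4468.1686 N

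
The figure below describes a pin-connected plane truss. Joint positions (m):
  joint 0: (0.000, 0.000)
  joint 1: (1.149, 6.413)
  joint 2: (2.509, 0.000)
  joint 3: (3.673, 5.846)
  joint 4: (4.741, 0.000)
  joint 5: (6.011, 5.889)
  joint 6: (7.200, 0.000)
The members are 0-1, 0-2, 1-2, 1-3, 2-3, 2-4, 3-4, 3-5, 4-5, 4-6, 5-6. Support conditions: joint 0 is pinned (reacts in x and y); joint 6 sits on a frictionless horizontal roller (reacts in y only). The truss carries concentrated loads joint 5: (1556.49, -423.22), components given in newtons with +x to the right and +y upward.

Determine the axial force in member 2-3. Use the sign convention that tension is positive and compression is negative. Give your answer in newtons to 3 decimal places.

1340.024

N=7 nodes, M=11 members, R=3 reactions → 2N=14, M+R=14
member 0 (0-1): L=6.5151, (cx,cy)=(0.1764,0.9843)
member 1 (0-2): L=2.5090, (cx,cy)=(1.0000,0.0000)
member 2 (1-2): L=6.5556, (cx,cy)=(0.2075,-0.9782)
member 3 (1-3): L=2.5869, (cx,cy)=(0.9757,-0.2192)
member 4 (2-3): L=5.9608, (cx,cy)=(0.1953,0.9807)
member 5 (2-4): L=2.2320, (cx,cy)=(1.0000,0.0000)
member 6 (3-4): L=5.9428, (cx,cy)=(0.1797,-0.9837)
member 7 (3-5): L=2.3384, (cx,cy)=(0.9998,0.0184)
member 8 (4-5): L=6.0244, (cx,cy)=(0.2108,0.9775)
member 9 (4-6): L=2.4590, (cx,cy)=(1.0000,0.0000)
member 10 (5-6): L=6.0078, (cx,cy)=(0.1979,-0.9802)
solve A·x = −loads:
  F[0-1] = +1222.3482 N (tension)
  F[0-2] = +1340.9179 N (tension)
  F[1-2] = -1343.4531 N (compression)
  F[1-3] = +506.5973 N (tension)
  F[2-3] = +1340.0236 N (tension)
  F[2-4] = +800.5349 N (tension)
  F[3-4] = -1204.9206 N (compression)
  F[3-5] = +972.6614 N (tension)
  F[4-5] = +1212.5527 N (tension)
  F[4-6] = +328.3750 N (tension)
  F[5-6] = -1659.2277 N (compression)
  Rx@0 = -1556.4900 N
  Ry@0 = -1203.1890 N
  Ry@6 = +1626.4090 N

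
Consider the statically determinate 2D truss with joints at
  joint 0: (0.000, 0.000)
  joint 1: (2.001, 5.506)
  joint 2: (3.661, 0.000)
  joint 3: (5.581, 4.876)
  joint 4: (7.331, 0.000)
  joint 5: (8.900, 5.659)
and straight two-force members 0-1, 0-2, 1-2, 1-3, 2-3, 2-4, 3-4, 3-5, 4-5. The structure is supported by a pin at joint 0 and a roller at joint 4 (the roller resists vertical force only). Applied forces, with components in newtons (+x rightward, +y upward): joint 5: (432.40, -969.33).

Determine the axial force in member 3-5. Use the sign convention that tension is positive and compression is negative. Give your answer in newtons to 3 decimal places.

770.820

N=6 nodes, M=9 members, R=3 reactions → 2N=12, M+R=12
member 0 (0-1): L=5.8583, (cx,cy)=(0.3416,0.9399)
member 1 (0-2): L=3.6610, (cx,cy)=(1.0000,0.0000)
member 2 (1-2): L=5.7508, (cx,cy)=(0.2887,-0.9574)
member 3 (1-3): L=3.6350, (cx,cy)=(0.9849,-0.1733)
member 4 (2-3): L=5.2404, (cx,cy)=(0.3664,0.9305)
member 5 (2-4): L=3.6700, (cx,cy)=(1.0000,0.0000)
member 6 (3-4): L=5.1805, (cx,cy)=(0.3378,-0.9412)
member 7 (3-5): L=3.4101, (cx,cy)=(0.9733,0.2296)
member 8 (4-5): L=5.8725, (cx,cy)=(0.2672,0.9636)
solve A·x = −loads:
  F[0-1] = +575.8741 N (tension)
  F[0-2] = +235.7016 N (tension)
  F[1-2] = -635.1551 N (compression)
  F[1-3] = +385.8793 N (tension)
  F[2-3] = +653.5650 N (tension)
  F[2-4] = -187.0956 N (compression)
  F[3-4] = -387.0001 N (compression)
  F[3-5] = +770.8200 N (tension)
  F[4-5] = -1189.5631 N (compression)
  Rx@0 = -432.4000 N
  Ry@0 = -541.2400 N
  Ry@4 = +1510.5700 N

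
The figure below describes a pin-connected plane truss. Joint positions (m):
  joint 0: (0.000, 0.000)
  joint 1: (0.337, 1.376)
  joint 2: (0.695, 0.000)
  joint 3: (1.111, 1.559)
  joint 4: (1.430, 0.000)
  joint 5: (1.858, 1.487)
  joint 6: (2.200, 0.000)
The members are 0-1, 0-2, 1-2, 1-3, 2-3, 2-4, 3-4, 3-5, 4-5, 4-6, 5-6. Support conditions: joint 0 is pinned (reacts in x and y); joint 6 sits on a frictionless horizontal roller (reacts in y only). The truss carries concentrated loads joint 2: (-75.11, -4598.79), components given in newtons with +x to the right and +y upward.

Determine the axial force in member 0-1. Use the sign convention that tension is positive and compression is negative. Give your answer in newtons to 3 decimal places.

N=7 nodes, M=11 members, R=3 reactions → 2N=14, M+R=14
member 0 (0-1): L=1.4167, (cx,cy)=(0.2379,0.9713)
member 1 (0-2): L=0.6950, (cx,cy)=(1.0000,0.0000)
member 2 (1-2): L=1.4218, (cx,cy)=(0.2518,-0.9678)
member 3 (1-3): L=0.7953, (cx,cy)=(0.9732,0.2301)
member 4 (2-3): L=1.6135, (cx,cy)=(0.2578,0.9662)
member 5 (2-4): L=0.7350, (cx,cy)=(1.0000,0.0000)
member 6 (3-4): L=1.5913, (cx,cy)=(0.2005,-0.9797)
member 7 (3-5): L=0.7505, (cx,cy)=(0.9954,-0.0959)
member 8 (4-5): L=1.5474, (cx,cy)=(0.2766,0.9610)
member 9 (4-6): L=0.7700, (cx,cy)=(1.0000,0.0000)
member 10 (5-6): L=1.5258, (cx,cy)=(0.2241,-0.9746)
solve A·x = −loads:
  F[0-1] = -3238.9683 N (compression)
  F[0-2] = +695.3833 N (tension)
  F[1-2] = +2885.0193 N (tension)
  F[1-3] = -1538.1887 N (compression)
  F[2-3] = +1869.9375 N (tension)
  F[2-4] = +1014.8164 N (tension)
  F[3-4] = -1410.8867 N (compression)
  F[3-5] = -735.3756 N (compression)
  F[4-5] = +1438.3639 N (tension)
  F[4-6] = +334.1341 N (tension)
  F[5-6] = -1490.7287 N (compression)
  Rx@0 = +75.1100 N
  Ry@0 = +3145.9904 N
  Ry@6 = +1452.7996 N

-3238.968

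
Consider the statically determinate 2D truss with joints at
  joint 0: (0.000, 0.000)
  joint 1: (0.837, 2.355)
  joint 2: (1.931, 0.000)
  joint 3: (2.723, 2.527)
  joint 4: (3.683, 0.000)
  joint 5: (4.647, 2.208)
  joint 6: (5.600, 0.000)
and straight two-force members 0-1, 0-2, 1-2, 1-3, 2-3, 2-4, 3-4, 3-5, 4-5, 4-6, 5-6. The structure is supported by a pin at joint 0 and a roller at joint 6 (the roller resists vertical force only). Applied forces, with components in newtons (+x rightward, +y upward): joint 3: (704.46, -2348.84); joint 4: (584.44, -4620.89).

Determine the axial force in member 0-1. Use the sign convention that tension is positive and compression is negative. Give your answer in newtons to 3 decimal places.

N=7 nodes, M=11 members, R=3 reactions → 2N=14, M+R=14
member 0 (0-1): L=2.4993, (cx,cy)=(0.3349,0.9423)
member 1 (0-2): L=1.9310, (cx,cy)=(1.0000,0.0000)
member 2 (1-2): L=2.5967, (cx,cy)=(0.4213,-0.9069)
member 3 (1-3): L=1.8938, (cx,cy)=(0.9959,0.0908)
member 4 (2-3): L=2.6482, (cx,cy)=(0.2991,0.9542)
member 5 (2-4): L=1.7520, (cx,cy)=(1.0000,0.0000)
member 6 (3-4): L=2.7032, (cx,cy)=(0.3551,-0.9348)
member 7 (3-5): L=1.9503, (cx,cy)=(0.9865,-0.1636)
member 8 (4-5): L=2.4093, (cx,cy)=(0.4001,0.9165)
member 9 (4-6): L=1.9170, (cx,cy)=(1.0000,0.0000)
member 10 (5-6): L=2.4049, (cx,cy)=(0.3963,-0.9181)
solve A·x = −loads:
  F[0-1] = -2622.0651 N (compression)
  F[0-2] = +2167.0067 N (tension)
  F[1-2] = +2528.7962 N (tension)
  F[1-3] = -1951.5632 N (compression)
  F[2-3] = -2403.4168 N (compression)
  F[2-4] = +3951.1887 N (tension)
  F[3-4] = +776.3448 N (tension)
  F[3-5] = -3692.1806 N (compression)
  F[4-5] = +4250.2048 N (tension)
  F[4-6] = +1941.8546 N (tension)
  F[5-6] = -4900.2492 N (compression)
  Rx@0 = -1288.9000 N
  Ry@0 = +2470.6586 N
  Ry@6 = +4499.0714 N

-2622.065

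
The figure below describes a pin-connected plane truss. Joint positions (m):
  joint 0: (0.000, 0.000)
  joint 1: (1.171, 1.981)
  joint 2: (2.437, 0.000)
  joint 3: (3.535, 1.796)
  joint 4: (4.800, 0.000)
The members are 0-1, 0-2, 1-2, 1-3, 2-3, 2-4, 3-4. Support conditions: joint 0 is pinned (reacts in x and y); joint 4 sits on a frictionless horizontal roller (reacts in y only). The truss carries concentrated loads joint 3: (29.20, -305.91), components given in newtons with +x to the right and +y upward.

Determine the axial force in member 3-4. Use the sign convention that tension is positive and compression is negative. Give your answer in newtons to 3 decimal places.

N=5 nodes, M=7 members, R=3 reactions → 2N=10, M+R=10
member 0 (0-1): L=2.3012, (cx,cy)=(0.5089,0.8608)
member 1 (0-2): L=2.4370, (cx,cy)=(1.0000,0.0000)
member 2 (1-2): L=2.3510, (cx,cy)=(0.5385,-0.8426)
member 3 (1-3): L=2.3712, (cx,cy)=(0.9970,-0.0780)
member 4 (2-3): L=2.1050, (cx,cy)=(0.5216,0.8532)
member 5 (2-4): L=2.3630, (cx,cy)=(1.0000,0.0000)
member 6 (3-4): L=2.1968, (cx,cy)=(0.5758,-0.8176)
solve A·x = −loads:
  F[0-1] = -80.9601 N (compression)
  F[0-2] = +70.3974 N (tension)
  F[1-2] = +91.0927 N (tension)
  F[1-3] = -90.5266 N (compression)
  F[2-3] = -89.9651 N (compression)
  F[2-4] = +166.3768 N (tension)
  F[3-4] = -288.9275 N (compression)
  Rx@0 = -29.2000 N
  Ry@0 = +69.6944 N
  Ry@4 = +236.2156 N

-288.927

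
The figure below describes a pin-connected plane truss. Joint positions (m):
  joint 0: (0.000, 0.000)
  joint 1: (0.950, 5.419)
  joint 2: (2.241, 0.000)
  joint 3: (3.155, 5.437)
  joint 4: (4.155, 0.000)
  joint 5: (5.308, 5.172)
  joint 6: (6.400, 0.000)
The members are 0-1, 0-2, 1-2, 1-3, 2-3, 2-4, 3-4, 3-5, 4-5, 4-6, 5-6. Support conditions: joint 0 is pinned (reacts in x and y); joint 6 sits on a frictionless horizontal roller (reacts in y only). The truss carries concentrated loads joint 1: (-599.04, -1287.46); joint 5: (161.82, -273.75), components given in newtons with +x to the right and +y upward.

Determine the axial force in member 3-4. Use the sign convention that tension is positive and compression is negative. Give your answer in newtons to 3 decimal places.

N=7 nodes, M=11 members, R=3 reactions → 2N=14, M+R=14
member 0 (0-1): L=5.5016, (cx,cy)=(0.1727,0.9850)
member 1 (0-2): L=2.2410, (cx,cy)=(1.0000,0.0000)
member 2 (1-2): L=5.5707, (cx,cy)=(0.2317,-0.9728)
member 3 (1-3): L=2.2051, (cx,cy)=(1.0000,0.0082)
member 4 (2-3): L=5.5133, (cx,cy)=(0.1658,0.9862)
member 5 (2-4): L=1.9140, (cx,cy)=(1.0000,0.0000)
member 6 (3-4): L=5.5282, (cx,cy)=(0.1809,-0.9835)
member 7 (3-5): L=2.1692, (cx,cy)=(0.9925,-0.1222)
member 8 (4-5): L=5.2990, (cx,cy)=(0.2176,0.9760)
member 9 (4-6): L=2.2450, (cx,cy)=(1.0000,0.0000)
member 10 (5-6): L=5.2860, (cx,cy)=(0.2066,-0.9784)
solve A·x = −loads:
  F[0-1] = -1542.6819 N (compression)
  F[0-2] = -170.8363 N (compression)
  F[1-2] = +240.8662 N (tension)
  F[1-3] = +276.8448 N (tension)
  F[2-3] = -237.5965 N (compression)
  F[2-4] = -75.6265 N (compression)
  F[3-4] = +211.0017 N (tension)
  F[3-5] = +200.7821 N (tension)
  F[4-5] = -212.6151 N (compression)
  F[4-6] = +8.8046 N (tension)
  F[5-6] = -42.6205 N (compression)
  Rx@0 = +437.2200 N
  Ry@0 = +1519.5089 N
  Ry@6 = +41.7011 N

211.002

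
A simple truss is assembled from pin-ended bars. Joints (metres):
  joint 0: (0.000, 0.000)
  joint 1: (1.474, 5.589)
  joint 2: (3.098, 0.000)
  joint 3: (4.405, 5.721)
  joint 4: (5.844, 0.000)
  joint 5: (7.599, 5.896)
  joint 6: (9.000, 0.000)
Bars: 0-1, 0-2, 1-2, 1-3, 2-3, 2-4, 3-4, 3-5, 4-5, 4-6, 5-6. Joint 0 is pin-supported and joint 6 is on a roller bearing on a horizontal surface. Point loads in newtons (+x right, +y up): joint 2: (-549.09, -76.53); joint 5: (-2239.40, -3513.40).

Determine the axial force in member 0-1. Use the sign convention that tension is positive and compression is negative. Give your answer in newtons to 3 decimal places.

-2134.741

N=7 nodes, M=11 members, R=3 reactions → 2N=14, M+R=14
member 0 (0-1): L=5.7801, (cx,cy)=(0.2550,0.9669)
member 1 (0-2): L=3.0980, (cx,cy)=(1.0000,0.0000)
member 2 (1-2): L=5.8202, (cx,cy)=(0.2790,-0.9603)
member 3 (1-3): L=2.9340, (cx,cy)=(0.9990,0.0450)
member 4 (2-3): L=5.8684, (cx,cy)=(0.2227,0.9749)
member 5 (2-4): L=2.7460, (cx,cy)=(1.0000,0.0000)
member 6 (3-4): L=5.8992, (cx,cy)=(0.2439,-0.9698)
member 7 (3-5): L=3.1988, (cx,cy)=(0.9985,0.0547)
member 8 (4-5): L=6.1517, (cx,cy)=(0.2853,0.9584)
member 9 (4-6): L=3.1560, (cx,cy)=(1.0000,0.0000)
member 10 (5-6): L=6.0602, (cx,cy)=(0.2312,-0.9729)
solve A·x = −loads:
  F[0-1] = -2134.7412 N (compression)
  F[0-2] = -2244.1038 N (compression)
  F[1-2] = +2096.5694 N (tension)
  F[1-3] = -1130.5367 N (compression)
  F[2-3] = -1986.6682 N (compression)
  F[2-4] = -667.5406 N (compression)
  F[3-4] = +1934.0839 N (tension)
  F[3-5] = -2046.7084 N (compression)
  F[4-5] = -1956.9896 N (compression)
  F[4-6] = +362.5511 N (tension)
  F[5-6] = -1568.2513 N (compression)
  Rx@0 = +2788.4900 N
  Ry@0 = +2064.1618 N
  Ry@6 = +1525.7682 N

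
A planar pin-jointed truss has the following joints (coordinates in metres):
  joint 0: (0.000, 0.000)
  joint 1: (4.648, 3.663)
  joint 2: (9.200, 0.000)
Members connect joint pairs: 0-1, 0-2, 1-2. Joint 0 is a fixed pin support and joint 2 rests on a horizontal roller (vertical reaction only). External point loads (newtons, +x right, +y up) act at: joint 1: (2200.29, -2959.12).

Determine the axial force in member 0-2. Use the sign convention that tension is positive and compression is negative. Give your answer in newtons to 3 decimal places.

N=3 nodes, M=3 members, R=3 reactions → 2N=6, M+R=6
member 0 (0-1): L=5.9179, (cx,cy)=(0.7854,0.6190)
member 1 (0-2): L=9.2000, (cx,cy)=(1.0000,0.0000)
member 2 (1-2): L=5.8428, (cx,cy)=(0.7791,-0.6269)
solve A·x = −loads:
  F[0-1] = -950.0795 N (compression)
  F[0-2] = +2946.4962 N (tension)
  F[1-2] = -3782.0251 N (compression)
  Rx@0 = -2200.2900 N
  Ry@0 = +588.0709 N
  Ry@2 = +2371.0491 N

2946.496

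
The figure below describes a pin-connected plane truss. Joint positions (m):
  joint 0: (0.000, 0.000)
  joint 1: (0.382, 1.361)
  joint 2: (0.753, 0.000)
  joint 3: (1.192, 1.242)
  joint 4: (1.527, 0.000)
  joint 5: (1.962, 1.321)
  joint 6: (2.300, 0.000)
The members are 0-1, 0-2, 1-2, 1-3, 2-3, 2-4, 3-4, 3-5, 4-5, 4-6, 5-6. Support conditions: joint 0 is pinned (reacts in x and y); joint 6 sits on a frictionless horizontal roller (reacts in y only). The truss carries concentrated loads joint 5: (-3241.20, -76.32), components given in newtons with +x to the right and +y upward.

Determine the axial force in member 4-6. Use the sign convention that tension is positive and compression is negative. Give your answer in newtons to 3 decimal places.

N=7 nodes, M=11 members, R=3 reactions → 2N=14, M+R=14
member 0 (0-1): L=1.4136, (cx,cy)=(0.2702,0.9628)
member 1 (0-2): L=0.7530, (cx,cy)=(1.0000,0.0000)
member 2 (1-2): L=1.4107, (cx,cy)=(0.2630,-0.9648)
member 3 (1-3): L=0.8187, (cx,cy)=(0.9894,-0.1454)
member 4 (2-3): L=1.3173, (cx,cy)=(0.3333,0.9428)
member 5 (2-4): L=0.7740, (cx,cy)=(1.0000,0.0000)
member 6 (3-4): L=1.2864, (cx,cy)=(0.2604,-0.9655)
member 7 (3-5): L=0.7740, (cx,cy)=(0.9948,0.1021)
member 8 (4-5): L=1.3908, (cx,cy)=(0.3128,0.9498)
member 9 (4-6): L=0.7730, (cx,cy)=(1.0000,0.0000)
member 10 (5-6): L=1.3636, (cx,cy)=(0.2479,-0.9688)
solve A·x = −loads:
  F[0-1] = -1945.1619 N (compression)
  F[0-2] = -2715.5523 N (compression)
  F[1-2] = +2105.4888 N (tension)
  F[1-3] = -1090.9722 N (compression)
  F[2-3] = -2154.5297 N (compression)
  F[2-4] = -1443.8023 N (compression)
  F[3-4] = +1701.6326 N (tension)
  F[3-5] = -2252.2973 N (compression)
  F[4-5] = -1729.7023 N (compression)
  F[4-6] = -459.6575 N (compression)
  F[5-6] = +1854.3452 N (tension)
  Rx@0 = +3241.2000 N
  Ry@0 = +1872.7919 N
  Ry@6 = -1796.4719 N

-459.657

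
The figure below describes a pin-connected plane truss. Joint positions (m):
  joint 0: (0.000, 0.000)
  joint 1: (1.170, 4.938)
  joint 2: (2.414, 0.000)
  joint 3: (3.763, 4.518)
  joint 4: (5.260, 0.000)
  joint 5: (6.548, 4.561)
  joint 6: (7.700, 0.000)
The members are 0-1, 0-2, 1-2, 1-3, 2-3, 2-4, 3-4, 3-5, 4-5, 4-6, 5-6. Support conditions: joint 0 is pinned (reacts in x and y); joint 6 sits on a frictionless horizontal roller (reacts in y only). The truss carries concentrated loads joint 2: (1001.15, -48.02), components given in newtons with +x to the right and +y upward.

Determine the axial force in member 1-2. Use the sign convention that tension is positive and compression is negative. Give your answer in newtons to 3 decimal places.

N=7 nodes, M=11 members, R=3 reactions → 2N=14, M+R=14
member 0 (0-1): L=5.0747, (cx,cy)=(0.2306,0.9731)
member 1 (0-2): L=2.4140, (cx,cy)=(1.0000,0.0000)
member 2 (1-2): L=5.0923, (cx,cy)=(0.2443,-0.9697)
member 3 (1-3): L=2.6268, (cx,cy)=(0.9871,-0.1599)
member 4 (2-3): L=4.7151, (cx,cy)=(0.2861,0.9582)
member 5 (2-4): L=2.8460, (cx,cy)=(1.0000,0.0000)
member 6 (3-4): L=4.7596, (cx,cy)=(0.3145,-0.9492)
member 7 (3-5): L=2.7853, (cx,cy)=(0.9999,0.0154)
member 8 (4-5): L=4.7394, (cx,cy)=(0.2718,0.9624)
member 9 (4-6): L=2.4400, (cx,cy)=(1.0000,0.0000)
member 10 (5-6): L=4.7042, (cx,cy)=(0.2449,-0.9696)
solve A·x = −loads:
  F[0-1] = -33.8781 N (compression)
  F[0-2] = +1008.9608 N (tension)
  F[1-2] = +36.8018 N (tension)
  F[1-3] = -17.0201 N (compression)
  F[2-3] = +12.8713 N (tension)
  F[2-4] = +13.1186 N (tension)
  F[3-4] = -15.9910 N (compression)
  F[3-5] = -8.0900 N (compression)
  F[4-5] = +15.7731 N (tension)
  F[4-6] = +3.8024 N (tension)
  F[5-6] = -15.5274 N (compression)
  Rx@0 = -1001.1500 N
  Ry@0 = +32.9654 N
  Ry@6 = +15.0546 N

36.802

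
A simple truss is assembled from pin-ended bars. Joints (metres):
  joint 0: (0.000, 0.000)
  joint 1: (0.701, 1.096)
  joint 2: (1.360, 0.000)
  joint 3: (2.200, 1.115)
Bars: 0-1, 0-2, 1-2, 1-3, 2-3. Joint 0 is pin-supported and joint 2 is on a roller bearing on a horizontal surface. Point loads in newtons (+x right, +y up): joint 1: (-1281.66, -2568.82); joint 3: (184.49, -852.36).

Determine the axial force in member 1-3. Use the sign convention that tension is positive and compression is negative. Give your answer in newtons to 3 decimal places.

834.663

N=4 nodes, M=5 members, R=3 reactions → 2N=8, M+R=8
member 0 (0-1): L=1.3010, (cx,cy)=(0.5388,0.8424)
member 1 (0-2): L=1.3600, (cx,cy)=(1.0000,0.0000)
member 2 (1-2): L=1.2789, (cx,cy)=(0.5153,-0.8570)
member 3 (1-3): L=1.4991, (cx,cy)=(0.9999,0.0127)
member 4 (2-3): L=1.3960, (cx,cy)=(0.6017,0.7987)
solve A·x = −loads:
  F[0-1] = -1899.1595 N (compression)
  F[0-2] = -73.8768 N (compression)
  F[1-2] = -1118.2397 N (compression)
  F[1-3] = +834.6633 N (tension)
  F[2-3] = -1080.4171 N (compression)
  Rx@0 = +1097.1700 N
  Ry@0 = +1599.8993 N
  Ry@2 = +1821.2807 N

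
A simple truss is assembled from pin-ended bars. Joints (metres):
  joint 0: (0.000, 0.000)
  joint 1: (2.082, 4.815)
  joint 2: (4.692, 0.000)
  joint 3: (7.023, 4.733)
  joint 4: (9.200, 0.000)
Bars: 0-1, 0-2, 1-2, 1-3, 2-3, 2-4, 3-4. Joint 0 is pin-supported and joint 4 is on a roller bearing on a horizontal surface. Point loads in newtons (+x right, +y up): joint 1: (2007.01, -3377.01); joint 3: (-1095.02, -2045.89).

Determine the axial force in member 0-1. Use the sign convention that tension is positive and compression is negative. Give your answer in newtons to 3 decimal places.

N=5 nodes, M=7 members, R=3 reactions → 2N=10, M+R=10
member 0 (0-1): L=5.2459, (cx,cy)=(0.3969,0.9179)
member 1 (0-2): L=4.6920, (cx,cy)=(1.0000,0.0000)
member 2 (1-2): L=5.4769, (cx,cy)=(0.4765,-0.8791)
member 3 (1-3): L=4.9417, (cx,cy)=(0.9999,-0.0166)
member 4 (2-3): L=5.2759, (cx,cy)=(0.4418,0.8971)
member 5 (2-4): L=4.5080, (cx,cy)=(1.0000,0.0000)
member 6 (3-4): L=5.2097, (cx,cy)=(0.4179,-0.9085)
solve A·x = −loads:
  F[0-1] = -2843.3600 N (compression)
  F[0-2] = +2040.4773 N (tension)
  F[1-2] = -820.8346 N (compression)
  F[1-3] = -2744.7082 N (compression)
  F[2-3] = +804.4070 N (tension)
  F[2-4] = +1293.9052 N (tension)
  F[3-4] = -3096.3775 N (compression)
  Rx@0 = -911.9900 N
  Ry@0 = +2609.8300 N
  Ry@4 = +2813.0700 N

-2843.360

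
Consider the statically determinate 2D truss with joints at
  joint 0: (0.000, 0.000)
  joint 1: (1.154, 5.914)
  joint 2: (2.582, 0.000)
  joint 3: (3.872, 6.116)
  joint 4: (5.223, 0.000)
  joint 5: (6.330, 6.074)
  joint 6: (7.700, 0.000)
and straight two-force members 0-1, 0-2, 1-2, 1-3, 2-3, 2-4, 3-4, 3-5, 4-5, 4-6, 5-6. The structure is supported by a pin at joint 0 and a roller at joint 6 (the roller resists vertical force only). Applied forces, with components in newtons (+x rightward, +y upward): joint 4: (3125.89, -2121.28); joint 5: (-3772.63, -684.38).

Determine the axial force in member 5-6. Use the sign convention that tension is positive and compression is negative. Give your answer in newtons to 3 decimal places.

998.945

N=7 nodes, M=11 members, R=3 reactions → 2N=14, M+R=14
member 0 (0-1): L=6.0255, (cx,cy)=(0.1915,0.9815)
member 1 (0-2): L=2.5820, (cx,cy)=(1.0000,0.0000)
member 2 (1-2): L=6.0840, (cx,cy)=(0.2347,-0.9721)
member 3 (1-3): L=2.7255, (cx,cy)=(0.9972,0.0741)
member 4 (2-3): L=6.2506, (cx,cy)=(0.2064,0.9785)
member 5 (2-4): L=2.6410, (cx,cy)=(1.0000,0.0000)
member 6 (3-4): L=6.2634, (cx,cy)=(0.2157,-0.9765)
member 7 (3-5): L=2.4584, (cx,cy)=(0.9999,-0.0171)
member 8 (4-5): L=6.1741, (cx,cy)=(0.1793,0.9838)
member 9 (4-6): L=2.4770, (cx,cy)=(1.0000,0.0000)
member 10 (5-6): L=6.2266, (cx,cy)=(0.2200,-0.9755)
solve A·x = −loads:
  F[0-1] = -3851.4188 N (compression)
  F[0-2] = +90.8766 N (tension)
  F[1-2] = +3764.8065 N (tension)
  F[1-3] = -1625.7464 N (compression)
  F[2-3] = -3740.1527 N (compression)
  F[2-4] = +1746.4329 N (tension)
  F[3-4] = +3927.9567 N (tension)
  F[3-5] = -3240.8914 N (compression)
  F[4-5] = -1742.4517 N (compression)
  F[4-6] = -219.7922 N (compression)
  F[5-6] = +998.9452 N (tension)
  Rx@0 = +646.7400 N
  Ry@0 = +3780.1254 N
  Ry@6 = -974.4654 N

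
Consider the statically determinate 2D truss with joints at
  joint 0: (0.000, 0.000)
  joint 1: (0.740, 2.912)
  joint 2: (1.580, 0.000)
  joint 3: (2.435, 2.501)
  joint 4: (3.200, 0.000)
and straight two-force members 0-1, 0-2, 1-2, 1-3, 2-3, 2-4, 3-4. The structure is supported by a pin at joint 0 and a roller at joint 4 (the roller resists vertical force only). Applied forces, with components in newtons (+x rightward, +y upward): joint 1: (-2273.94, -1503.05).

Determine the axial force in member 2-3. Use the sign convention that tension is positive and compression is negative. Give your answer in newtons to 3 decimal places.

N=5 nodes, M=7 members, R=3 reactions → 2N=10, M+R=10
member 0 (0-1): L=3.0046, (cx,cy)=(0.2463,0.9692)
member 1 (0-2): L=1.5800, (cx,cy)=(1.0000,0.0000)
member 2 (1-2): L=3.0307, (cx,cy)=(0.2772,-0.9608)
member 3 (1-3): L=1.7441, (cx,cy)=(0.9718,-0.2356)
member 4 (2-3): L=2.6431, (cx,cy)=(0.3235,0.9462)
member 5 (2-4): L=1.6200, (cx,cy)=(1.0000,0.0000)
member 6 (3-4): L=2.6154, (cx,cy)=(0.2925,-0.9563)
solve A·x = −loads:
  F[0-1] = -3327.2495 N (compression)
  F[0-2] = -1454.4624 N (compression)
  F[1-2] = +1532.0078 N (tension)
  F[1-3] = +1059.6930 N (tension)
  F[2-3] = -1555.6290 N (compression)
  F[2-4] = -526.6311 N (compression)
  F[3-4] = +1800.4468 N (tension)
  Rx@0 = +2273.9400 N
  Ry@0 = +3224.7551 N
  Ry@4 = -1721.7051 N

-1555.629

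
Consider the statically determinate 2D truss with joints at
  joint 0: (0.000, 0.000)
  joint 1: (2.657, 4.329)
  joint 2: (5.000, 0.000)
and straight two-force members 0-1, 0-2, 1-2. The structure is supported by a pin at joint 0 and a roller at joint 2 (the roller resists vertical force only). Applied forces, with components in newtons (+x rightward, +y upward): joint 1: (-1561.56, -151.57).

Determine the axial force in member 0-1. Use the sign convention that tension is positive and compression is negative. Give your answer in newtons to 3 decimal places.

-1669.682

N=3 nodes, M=3 members, R=3 reactions → 2N=6, M+R=6
member 0 (0-1): L=5.0794, (cx,cy)=(0.5231,0.8523)
member 1 (0-2): L=5.0000, (cx,cy)=(1.0000,0.0000)
member 2 (1-2): L=4.9224, (cx,cy)=(0.4760,-0.8795)
solve A·x = −loads:
  F[0-1] = -1669.6816 N (compression)
  F[0-2] = -688.1537 N (compression)
  F[1-2] = +1445.7357 N (tension)
  Rx@0 = +1561.5600 N
  Ry@0 = +1423.0243 N
  Ry@2 = -1271.4543 N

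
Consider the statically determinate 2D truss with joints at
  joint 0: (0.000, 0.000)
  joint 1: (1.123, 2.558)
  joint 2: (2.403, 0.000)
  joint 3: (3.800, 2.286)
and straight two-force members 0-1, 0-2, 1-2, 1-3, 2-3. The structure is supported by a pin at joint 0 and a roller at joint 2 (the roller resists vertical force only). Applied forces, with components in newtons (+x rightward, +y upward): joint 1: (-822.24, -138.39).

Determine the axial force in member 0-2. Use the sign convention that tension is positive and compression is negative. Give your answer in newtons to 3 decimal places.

N=4 nodes, M=5 members, R=3 reactions → 2N=8, M+R=8
member 0 (0-1): L=2.7937, (cx,cy)=(0.4020,0.9156)
member 1 (0-2): L=2.4030, (cx,cy)=(1.0000,0.0000)
member 2 (1-2): L=2.8604, (cx,cy)=(0.4475,-0.8943)
member 3 (1-3): L=2.6908, (cx,cy)=(0.9949,-0.1011)
member 4 (2-3): L=2.6791, (cx,cy)=(0.5215,0.8533)
solve A·x = −loads:
  F[0-1] = -1036.4172 N (compression)
  F[0-2] = -405.6182 N (compression)
  F[1-2] = +906.4230 N (tension)
  F[1-3] = -0.0000 N (tension)
  F[2-3] = +0.0000 N (tension)
  Rx@0 = +822.2400 N
  Ry@0 = +948.9926 N
  Ry@2 = -810.6026 N

-405.618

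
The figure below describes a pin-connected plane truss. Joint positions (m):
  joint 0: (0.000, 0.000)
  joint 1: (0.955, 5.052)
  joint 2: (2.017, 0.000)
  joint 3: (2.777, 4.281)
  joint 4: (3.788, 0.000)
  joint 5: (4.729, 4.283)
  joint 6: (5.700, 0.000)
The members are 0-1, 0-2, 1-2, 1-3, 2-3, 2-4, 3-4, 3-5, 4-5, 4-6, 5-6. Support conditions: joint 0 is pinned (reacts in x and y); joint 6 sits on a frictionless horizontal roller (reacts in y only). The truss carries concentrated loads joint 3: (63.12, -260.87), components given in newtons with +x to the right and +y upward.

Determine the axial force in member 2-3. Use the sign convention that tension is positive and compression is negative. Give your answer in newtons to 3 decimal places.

N=7 nodes, M=11 members, R=3 reactions → 2N=14, M+R=14
member 0 (0-1): L=5.1415, (cx,cy)=(0.1857,0.9826)
member 1 (0-2): L=2.0170, (cx,cy)=(1.0000,0.0000)
member 2 (1-2): L=5.1624, (cx,cy)=(0.2057,-0.9786)
member 3 (1-3): L=1.9784, (cx,cy)=(0.9209,-0.3897)
member 4 (2-3): L=4.3479, (cx,cy)=(0.1748,0.9846)
member 5 (2-4): L=1.7710, (cx,cy)=(1.0000,0.0000)
member 6 (3-4): L=4.3988, (cx,cy)=(0.2298,-0.9732)
member 7 (3-5): L=1.9520, (cx,cy)=(1.0000,0.0010)
member 8 (4-5): L=4.3852, (cx,cy)=(0.2146,0.9767)
member 9 (4-6): L=1.9120, (cx,cy)=(1.0000,0.0000)
member 10 (5-6): L=4.3917, (cx,cy)=(0.2211,-0.9753)
solve A·x = −loads:
  F[0-1] = -87.8991 N (compression)
  F[0-2] = +79.4468 N (tension)
  F[1-2] = +104.6238 N (tension)
  F[1-3] = -41.0991 N (compression)
  F[2-3] = -103.9870 N (compression)
  F[2-4] = +119.1462 N (tension)
  F[3-4] = -179.3826 N (compression)
  F[3-5] = -77.9174 N (compression)
  F[4-5] = +178.7442 N (tension)
  F[4-6] = +39.5610 N (tension)
  F[5-6] = -178.9287 N (compression)
  Rx@0 = -63.1200 N
  Ry@0 = +86.3695 N
  Ry@6 = +174.5005 N

-103.987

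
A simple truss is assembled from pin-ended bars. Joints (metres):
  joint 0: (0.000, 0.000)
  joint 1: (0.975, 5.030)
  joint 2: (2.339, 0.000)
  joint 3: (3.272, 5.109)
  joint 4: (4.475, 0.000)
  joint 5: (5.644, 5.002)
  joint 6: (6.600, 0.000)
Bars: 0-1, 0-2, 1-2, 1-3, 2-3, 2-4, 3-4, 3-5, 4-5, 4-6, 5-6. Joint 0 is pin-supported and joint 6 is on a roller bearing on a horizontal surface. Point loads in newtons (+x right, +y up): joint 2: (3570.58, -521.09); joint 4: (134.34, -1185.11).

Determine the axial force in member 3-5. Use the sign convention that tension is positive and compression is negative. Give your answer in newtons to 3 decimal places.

-415.865

N=7 nodes, M=11 members, R=3 reactions → 2N=14, M+R=14
member 0 (0-1): L=5.1236, (cx,cy)=(0.1903,0.9817)
member 1 (0-2): L=2.3390, (cx,cy)=(1.0000,0.0000)
member 2 (1-2): L=5.2117, (cx,cy)=(0.2617,-0.9651)
member 3 (1-3): L=2.2984, (cx,cy)=(0.9994,0.0344)
member 4 (2-3): L=5.1935, (cx,cy)=(0.1796,0.9837)
member 5 (2-4): L=2.1360, (cx,cy)=(1.0000,0.0000)
member 6 (3-4): L=5.2487, (cx,cy)=(0.2292,-0.9734)
member 7 (3-5): L=2.3744, (cx,cy)=(0.9990,-0.0451)
member 8 (4-5): L=5.1368, (cx,cy)=(0.2276,0.9738)
member 9 (4-6): L=2.1250, (cx,cy)=(1.0000,0.0000)
member 10 (5-6): L=5.0925, (cx,cy)=(0.1877,-0.9822)
solve A·x = −loads:
  F[0-1] = -731.3524 N (compression)
  F[0-2] = +3844.0927 N (tension)
  F[1-2] = +732.1312 N (tension)
  F[1-3] = -330.9823 N (compression)
  F[2-3] = -188.5899 N (compression)
  F[2-4] = +499.0065 N (tension)
  F[3-4] = +221.5362 N (tension)
  F[3-5] = -415.8647 N (compression)
  F[4-5] = +995.5949 N (tension)
  F[4-6] = +188.8705 N (tension)
  F[5-6] = -1006.0986 N (compression)
  Rx@0 = -3704.9200 N
  Ry@0 = +717.9884 N
  Ry@6 = +988.2116 N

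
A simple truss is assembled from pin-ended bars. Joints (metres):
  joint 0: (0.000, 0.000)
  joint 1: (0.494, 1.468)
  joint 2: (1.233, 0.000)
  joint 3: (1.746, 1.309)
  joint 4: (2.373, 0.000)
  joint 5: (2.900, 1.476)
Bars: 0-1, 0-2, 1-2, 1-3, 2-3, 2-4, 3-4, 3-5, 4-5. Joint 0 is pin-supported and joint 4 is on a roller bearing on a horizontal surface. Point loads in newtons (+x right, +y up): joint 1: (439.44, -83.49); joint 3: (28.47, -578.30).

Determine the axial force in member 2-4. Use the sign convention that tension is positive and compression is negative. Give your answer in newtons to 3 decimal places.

349.872

N=6 nodes, M=9 members, R=3 reactions → 2N=12, M+R=12
member 0 (0-1): L=1.5489, (cx,cy)=(0.3189,0.9478)
member 1 (0-2): L=1.2330, (cx,cy)=(1.0000,0.0000)
member 2 (1-2): L=1.6435, (cx,cy)=(0.4496,-0.8932)
member 3 (1-3): L=1.2621, (cx,cy)=(0.9920,-0.1260)
member 4 (2-3): L=1.4059, (cx,cy)=(0.3649,0.9311)
member 5 (2-4): L=1.1400, (cx,cy)=(1.0000,0.0000)
member 6 (3-4): L=1.4514, (cx,cy)=(0.4320,-0.9019)
member 7 (3-5): L=1.1660, (cx,cy)=(0.9897,0.1432)
member 8 (4-5): L=1.5673, (cx,cy)=(0.3363,0.9418)
solve A·x = −loads:
  F[0-1] = +72.4269 N (tension)
  F[0-2] = +444.8103 N (tension)
  F[1-2] = -118.7181 N (compression)
  F[1-3] = -365.8744 N (compression)
  F[2-3] = +113.8923 N (tension)
  F[2-4] = +349.8720 N (tension)
  F[3-4] = -809.9043 N (compression)
  F[3-5] = +0.0000 N (tension)
  F[4-5] = -0.0000 N (compression)
  Rx@0 = -467.9100 N
  Ry@0 = -68.6445 N
  Ry@4 = +730.4345 N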